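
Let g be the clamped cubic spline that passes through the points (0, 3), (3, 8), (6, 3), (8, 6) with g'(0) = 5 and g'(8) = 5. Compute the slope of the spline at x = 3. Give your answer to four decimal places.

Write M_i for g''(x_i). With h_i = 3, 3, 2 and divided differences Δ_i = 5/3, -5/3, 3/2, the continuity of g' gives the tridiagonal system
  3·M_0 + 12·M_1 + 3·M_2 = 6(Δ_1 - Δ_0) = -20
  3·M_1 + 10·M_2 + 2·M_3 = 6(Δ_2 - Δ_1) = 19
Clamped end conditions give two more equations: 2h_0·M_0 + h_0·M_1 = 6(Δ_0 - g'(0)) = -20 and h_2·M_2 + 2h_2·M_3 = 6(g'(8) - Δ_2) = 21.
Solving: M_0 = -101/38, M_1 = -77/57, M_2 = 53/38, M_3 = 173/38.
On [3, 6], g'(x) = b_1 + 2c_1·(x - 3) + 3d_1·(x - 3)² with b_1 = Δ_1 - h_1(2M_1 + M_2)/6 = -77/76, c_1 = M_1/2 = -77/114, d_1 = (M_2 - M_1)/(6h_1) = 313/2052. So g'(3) = -77/76.

-1.0132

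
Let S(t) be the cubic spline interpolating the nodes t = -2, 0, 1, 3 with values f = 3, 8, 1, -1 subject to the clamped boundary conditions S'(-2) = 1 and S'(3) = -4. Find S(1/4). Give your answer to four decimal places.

6.5869

Write σ_i for S''(x_i). With h_i = 2, 1, 2 and divided differences Δ_i = 5/2, -7, -1, the continuity of S' gives the tridiagonal system
  2·σ_0 + 6·σ_1 + 1·σ_2 = 6(Δ_1 - Δ_0) = -57
  1·σ_1 + 6·σ_2 + 2·σ_3 = 6(Δ_2 - Δ_1) = 36
Clamped end conditions give two more equations: 2h_0·σ_0 + h_0·σ_1 = 6(Δ_0 - S'(-2)) = 9 and h_2·σ_2 + 2h_2·σ_3 = 6(S'(3) - Δ_2) = -18.
Hence σ_0 = 307/32, σ_1 = -235/16, σ_2 = 191/16, σ_3 = -335/32.
On [0, 1], S(t) = 8 - 131/32·t - 235/32·t² + 71/16·t³.
With t = 1/4: S(1/4) = 6745/1024.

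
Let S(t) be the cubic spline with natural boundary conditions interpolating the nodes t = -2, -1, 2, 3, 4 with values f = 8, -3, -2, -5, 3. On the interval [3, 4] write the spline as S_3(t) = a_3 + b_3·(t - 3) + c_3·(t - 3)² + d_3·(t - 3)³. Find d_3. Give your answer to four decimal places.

-3.1399

Write M_i for S''(x_i). With h_i = 1, 3, 1, 1 and divided differences Δ_i = -11, 1/3, -3, 8, the continuity of S' gives the tridiagonal system
  1·M_0 + 8·M_1 + 3·M_2 = 6(Δ_1 - Δ_0) = 68
  3·M_1 + 8·M_2 + 1·M_3 = 6(Δ_2 - Δ_1) = -20
  1·M_2 + 4·M_3 + 1·M_4 = 6(Δ_3 - Δ_2) = 66
Natural end conditions: M_0 = M_4 = 0.
Solving: M_0 = 0, M_1 = 1273/106, M_2 = -496/53, M_3 = 1997/106, M_4 = 0.
On [3, 4], with S_3(t) = a_3 + b_3·(t - 3) + c_3·(t - 3)² + d_3·(t - 3)³: c_3 = M_3/2 = 1997/212, d_3 = (M_4 - M_3)/(6h_3) = -1997/636, b_3 = Δ_3 - h_3(2M_3 + M_4)/6 = 547/318.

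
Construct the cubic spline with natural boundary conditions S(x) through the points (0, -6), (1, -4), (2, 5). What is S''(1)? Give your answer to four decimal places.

10.5000

Let m_i = S''(x_i). Step sizes h_i = 1, 1; slopes of the chords Δ_i = (y_(i+1) - y_i)/h_i = 2, 9.
  1·m_0 + 4·m_1 + 1·m_2 = 6(Δ_1 - Δ_0) = 42
Natural end conditions: m_0 = m_2 = 0.
Hence m_0 = 0, m_1 = 21/2, m_2 = 0.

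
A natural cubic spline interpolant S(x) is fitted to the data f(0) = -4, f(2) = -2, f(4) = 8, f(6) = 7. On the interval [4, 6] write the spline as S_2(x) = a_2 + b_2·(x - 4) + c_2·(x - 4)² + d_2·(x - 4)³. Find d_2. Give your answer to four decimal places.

0.4333

With M_i denoting the second derivative at x_i, h_i = 2, 2, 2, and Δ_i = (y_(i+1) − y_i)/h_i = 1, 5, -1/2:
  2·M_0 + 8·M_1 + 2·M_2 = 6(Δ_1 - Δ_0) = 24
  2·M_1 + 8·M_2 + 2·M_3 = 6(Δ_2 - Δ_1) = -33
Natural end conditions: M_0 = M_3 = 0.
Solving: M_0 = 0, M_1 = 43/10, M_2 = -26/5, M_3 = 0.
On [4, 6], with S_2(x) = a_2 + b_2·(x - 4) + c_2·(x - 4)² + d_2·(x - 4)³: c_2 = M_2/2 = -13/5, d_2 = (M_3 - M_2)/(6h_2) = 13/30, b_2 = Δ_2 - h_2(2M_2 + M_3)/6 = 89/30.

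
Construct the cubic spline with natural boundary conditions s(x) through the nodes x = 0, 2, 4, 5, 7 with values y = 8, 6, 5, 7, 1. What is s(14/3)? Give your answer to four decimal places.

6.5009

Let M_i = s''(x_i). Step sizes h_i = 2, 2, 1, 2; slopes of the chords Δ_i = (y_(i+1) - y_i)/h_i = -1, -1/2, 2, -3.
  2·M_0 + 8·M_1 + 2·M_2 = 6(Δ_1 - Δ_0) = 3
  2·M_1 + 6·M_2 + 1·M_3 = 6(Δ_2 - Δ_1) = 15
  1·M_2 + 6·M_3 + 2·M_4 = 6(Δ_3 - Δ_2) = -30
Natural end conditions: M_0 = M_4 = 0.
Solving: M_0 = 0, M_1 = -135/256, M_2 = 231/64, M_3 = -717/128, M_4 = 0.
On [4, 5], s(x) = 5 + 443/256·(x - 4) + 231/128·(x - 4)² - 393/256·(x - 4)³.
With (x - 4) = 2/3: s(14/3) = 7489/1152.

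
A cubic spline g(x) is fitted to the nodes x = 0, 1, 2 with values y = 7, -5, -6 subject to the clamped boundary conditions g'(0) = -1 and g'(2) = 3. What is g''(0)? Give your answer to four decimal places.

Write σ_i for g''(x_i). With h_i = 1, 1 and divided differences Δ_i = -12, -1, the continuity of g' gives the tridiagonal system
  1·σ_0 + 4·σ_1 + 1·σ_2 = 6(Δ_1 - Δ_0) = 66
Clamped end conditions give two more equations: 2h_0·σ_0 + h_0·σ_1 = 6(Δ_0 - g'(0)) = -66 and h_1·σ_1 + 2h_1·σ_2 = 6(g'(2) - Δ_1) = 24.
Hence σ_0 = -95/2, σ_1 = 29, σ_2 = -5/2.

-47.5000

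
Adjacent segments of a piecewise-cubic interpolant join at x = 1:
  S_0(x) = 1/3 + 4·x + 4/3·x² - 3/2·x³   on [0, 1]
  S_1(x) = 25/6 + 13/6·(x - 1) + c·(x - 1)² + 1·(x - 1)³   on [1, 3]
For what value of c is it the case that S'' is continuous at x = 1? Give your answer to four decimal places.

-3.1667

S_0''(x) = 8/3 - 9·x, so S_0''(1) = -19/3. On the right, S_1''(1) = 2c, so c = -19/6.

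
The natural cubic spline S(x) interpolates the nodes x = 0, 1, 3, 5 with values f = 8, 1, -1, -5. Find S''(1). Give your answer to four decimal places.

Let m_i = S''(x_i). Step sizes h_i = 1, 2, 2; slopes of the chords Δ_i = (y_(i+1) - y_i)/h_i = -7, -1, -2.
  1·m_0 + 6·m_1 + 2·m_2 = 6(Δ_1 - Δ_0) = 36
  2·m_1 + 8·m_2 + 2·m_3 = 6(Δ_2 - Δ_1) = -6
Natural end conditions: m_0 = m_3 = 0.
Forward elimination and back-substitution give m_0 = 0, m_1 = 75/11, m_2 = -27/11, m_3 = 0.

6.8182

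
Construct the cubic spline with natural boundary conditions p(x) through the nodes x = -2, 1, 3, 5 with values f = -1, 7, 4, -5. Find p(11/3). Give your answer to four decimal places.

Write σ_i for p''(x_i). With h_i = 3, 2, 2 and divided differences Δ_i = 8/3, -3/2, -9/2, the continuity of p' gives the tridiagonal system
  3·σ_0 + 10·σ_1 + 2·σ_2 = 6(Δ_1 - Δ_0) = -25
  2·σ_1 + 8·σ_2 + 2·σ_3 = 6(Δ_2 - Δ_1) = -18
Natural end conditions: σ_0 = σ_3 = 0.
Hence σ_0 = 0, σ_1 = -41/19, σ_2 = -65/38, σ_3 = 0.
On [3, 5], p(x) = 4 - 383/114·(x - 3) - 65/76·(x - 3)² + 65/456·(x - 3)³.
With (x - 3) = 2/3: p(11/3) = 2189/1539.

1.4224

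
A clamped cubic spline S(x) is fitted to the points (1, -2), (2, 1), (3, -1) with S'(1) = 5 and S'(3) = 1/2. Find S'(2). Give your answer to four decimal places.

Let σ_i = S''(x_i). Step sizes h_i = 1, 1; slopes of the chords Δ_i = (y_(i+1) - y_i)/h_i = 3, -2.
  1·σ_0 + 4·σ_1 + 1·σ_2 = 6(Δ_1 - Δ_0) = -30
Clamped end conditions give two more equations: 2h_0·σ_0 + h_0·σ_1 = 6(Δ_0 - S'(1)) = -12 and h_1·σ_1 + 2h_1·σ_2 = 6(S'(3) - Δ_1) = 15.
Solving the tridiagonal system: σ_0 = -3/4, σ_1 = -21/2, σ_2 = 51/4.
On [2, 3], S'(x) = b_1 + 2c_1·(x - 2) + 3d_1·(x - 2)² with b_1 = Δ_1 - h_1(2σ_1 + σ_2)/6 = -5/8, c_1 = σ_1/2 = -21/4, d_1 = (σ_2 - σ_1)/(6h_1) = 31/8. So S'(2) = -5/8.

-0.6250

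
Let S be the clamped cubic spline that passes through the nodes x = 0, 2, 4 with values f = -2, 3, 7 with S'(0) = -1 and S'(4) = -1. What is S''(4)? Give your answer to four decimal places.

-4.1250

With σ_i denoting the second derivative at x_i, h_i = 2, 2, and Δ_i = (y_(i+1) − y_i)/h_i = 5/2, 2:
  2·σ_0 + 8·σ_1 + 2·σ_2 = 6(Δ_1 - Δ_0) = -3
Clamped end conditions give two more equations: 2h_0·σ_0 + h_0·σ_1 = 6(Δ_0 - S'(0)) = 21 and h_1·σ_1 + 2h_1·σ_2 = 6(S'(4) - Δ_1) = -18.
Solving the tridiagonal system: σ_0 = 45/8, σ_1 = -3/4, σ_2 = -33/8.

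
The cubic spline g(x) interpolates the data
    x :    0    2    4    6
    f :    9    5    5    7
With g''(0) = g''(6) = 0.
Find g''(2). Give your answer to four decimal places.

Write σ_i for g''(x_i). With h_i = 2, 2, 2 and divided differences Δ_i = -2, 0, 1, the continuity of g' gives the tridiagonal system
  2·σ_0 + 8·σ_1 + 2·σ_2 = 6(Δ_1 - Δ_0) = 12
  2·σ_1 + 8·σ_2 + 2·σ_3 = 6(Δ_2 - Δ_1) = 6
Natural end conditions: σ_0 = σ_3 = 0.
Forward elimination and back-substitution give σ_0 = 0, σ_1 = 7/5, σ_2 = 2/5, σ_3 = 0.

1.4000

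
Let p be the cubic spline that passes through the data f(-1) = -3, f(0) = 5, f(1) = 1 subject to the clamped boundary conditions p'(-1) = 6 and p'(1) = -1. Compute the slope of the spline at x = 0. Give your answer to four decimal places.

Write σ_i for p''(x_i). With h_i = 1, 1 and divided differences Δ_i = 8, -4, the continuity of p' gives the tridiagonal system
  1·σ_0 + 4·σ_1 + 1·σ_2 = 6(Δ_1 - Δ_0) = -72
Clamped end conditions give two more equations: 2h_0·σ_0 + h_0·σ_1 = 6(Δ_0 - p'(-1)) = 12 and h_1·σ_1 + 2h_1·σ_2 = 6(p'(1) - Δ_1) = 18.
Hence σ_0 = 41/2, σ_1 = -29, σ_2 = 47/2.
On [0, 1], p'(x) = b_1 + 2c_1·x + 3d_1·x² with b_1 = Δ_1 - h_1(2σ_1 + σ_2)/6 = 7/4, c_1 = σ_1/2 = -29/2, d_1 = (σ_2 - σ_1)/(6h_1) = 35/4. So p'(0) = 7/4.

1.7500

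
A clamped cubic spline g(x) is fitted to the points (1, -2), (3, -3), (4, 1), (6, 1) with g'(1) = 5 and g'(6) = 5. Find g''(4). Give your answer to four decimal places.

Let M_i = g''(x_i). Step sizes h_i = 2, 1, 2; slopes of the chords Δ_i = (y_(i+1) - y_i)/h_i = -1/2, 4, 0.
  2·M_0 + 6·M_1 + 1·M_2 = 6(Δ_1 - Δ_0) = 27
  1·M_1 + 6·M_2 + 2·M_3 = 6(Δ_2 - Δ_1) = -24
Clamped end conditions give two more equations: 2h_0·M_0 + h_0·M_1 = 6(Δ_0 - g'(1)) = -33 and h_2·M_2 + 2h_2·M_3 = 6(g'(6) - Δ_2) = 30.
Solving the tridiagonal system: M_0 = -435/32, M_1 = 171/16, M_2 = -159/16, M_3 = 399/32.

-9.9375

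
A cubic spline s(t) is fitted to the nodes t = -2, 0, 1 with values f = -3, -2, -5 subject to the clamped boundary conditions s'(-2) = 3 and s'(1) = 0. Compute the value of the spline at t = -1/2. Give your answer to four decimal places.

-0.9609

Write M_i for s''(x_i). With h_i = 2, 1 and divided differences Δ_i = 1/2, -3, the continuity of s' gives the tridiagonal system
  2·M_0 + 6·M_1 + 1·M_2 = 6(Δ_1 - Δ_0) = -21
Clamped end conditions give two more equations: 2h_0·M_0 + h_0·M_1 = 6(Δ_0 - s'(-2)) = -15 and h_1·M_1 + 2h_1·M_2 = 6(s'(1) - Δ_1) = 18.
Hence M_0 = -5/4, M_1 = -5, M_2 = 23/2.
On [-2, 0], s(t) = -3 + 3·(t + 2) - 5/8·(t + 2)² - 5/16·(t + 2)³.
With (t + 2) = 3/2: s(-1/2) = -123/128.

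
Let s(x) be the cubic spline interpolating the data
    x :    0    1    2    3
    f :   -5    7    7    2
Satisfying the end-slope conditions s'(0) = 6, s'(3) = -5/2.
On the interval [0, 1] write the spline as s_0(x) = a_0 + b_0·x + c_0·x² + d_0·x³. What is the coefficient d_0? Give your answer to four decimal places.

-9.1667

With M_i denoting the second derivative at x_i, h_i = 1, 1, 1, and Δ_i = (y_(i+1) − y_i)/h_i = 12, 0, -5:
  1·M_0 + 4·M_1 + 1·M_2 = 6(Δ_1 - Δ_0) = -72
  1·M_1 + 4·M_2 + 1·M_3 = 6(Δ_2 - Δ_1) = -30
Clamped end conditions give two more equations: 2h_0·M_0 + h_0·M_1 = 6(Δ_0 - s'(0)) = 36 and h_2·M_2 + 2h_2·M_3 = 6(s'(3) - Δ_2) = 15.
Hence M_0 = 91/3, M_1 = -74/3, M_2 = -11/3, M_3 = 28/3.
On [0, 1], with s_0(x) = a_0 + b_0·x + c_0·x² + d_0·x³: c_0 = M_0/2 = 91/6, d_0 = (M_1 - M_0)/(6h_0) = -55/6, b_0 = Δ_0 - h_0(2M_0 + M_1)/6 = 6.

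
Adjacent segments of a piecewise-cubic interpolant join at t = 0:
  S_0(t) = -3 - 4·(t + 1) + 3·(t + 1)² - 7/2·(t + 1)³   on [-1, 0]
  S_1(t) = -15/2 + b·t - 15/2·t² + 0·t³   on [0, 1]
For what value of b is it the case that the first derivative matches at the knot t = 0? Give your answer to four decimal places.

-8.5000

S_0'(t) = -4 + 6·(t + 1) - 21/2·(t + 1)², so S_0'(0) = -17/2. On the right, S_1'(0) = b, so b = -17/2.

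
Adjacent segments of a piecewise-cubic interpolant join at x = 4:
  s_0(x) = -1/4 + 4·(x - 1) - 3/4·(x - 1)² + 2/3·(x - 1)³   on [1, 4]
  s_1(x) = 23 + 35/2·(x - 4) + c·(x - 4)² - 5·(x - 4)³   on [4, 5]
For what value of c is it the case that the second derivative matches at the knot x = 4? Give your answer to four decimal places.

5.2500

s_0''(x) = -3/2 + 4·(x - 1), so s_0''(4) = 21/2. On the right, s_1''(4) = 2c, so c = 21/4.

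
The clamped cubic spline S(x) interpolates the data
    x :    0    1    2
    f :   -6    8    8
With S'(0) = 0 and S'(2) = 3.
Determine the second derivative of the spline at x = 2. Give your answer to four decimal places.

31.5000

Put M_i = S'' at the i-th knot. Here h = (1, 1) and Δ = (14, 0), so the interior equations h_(i-1)·M_(i-1) + 2(h_(i-1)+h_i)·M_i + h_i·M_(i+1) = 6(Δ_i − Δ_(i-1)) read
  1·M_0 + 4·M_1 + 1·M_2 = 6(Δ_1 - Δ_0) = -84
Clamped end conditions give two more equations: 2h_0·M_0 + h_0·M_1 = 6(Δ_0 - S'(0)) = 84 and h_1·M_1 + 2h_1·M_2 = 6(S'(2) - Δ_1) = 18.
Solving: M_0 = 129/2, M_1 = -45, M_2 = 63/2.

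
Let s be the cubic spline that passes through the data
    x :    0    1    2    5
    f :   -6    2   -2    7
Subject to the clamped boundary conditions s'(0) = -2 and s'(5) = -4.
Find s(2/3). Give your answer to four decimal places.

Let σ_i = s''(x_i). Step sizes h_i = 1, 1, 3; slopes of the chords Δ_i = (y_(i+1) - y_i)/h_i = 8, -4, 3.
  1·σ_0 + 4·σ_1 + 1·σ_2 = 6(Δ_1 - Δ_0) = -72
  1·σ_1 + 8·σ_2 + 3·σ_3 = 6(Δ_2 - Δ_1) = 42
Clamped end conditions give two more equations: 2h_0·σ_0 + h_0·σ_1 = 6(Δ_0 - s'(0)) = 60 and h_2·σ_2 + 2h_2·σ_3 = 6(s'(5) - Δ_2) = -42.
Hence σ_0 = 1354/29, σ_1 = -968/29, σ_2 = 430/29, σ_3 = -418/29.
On [0, 1], s(x) = -6 - 2·x + 677/29·x² - 387/29·x³.
With x = 2/3: s(2/3) = -238/261.

-0.9119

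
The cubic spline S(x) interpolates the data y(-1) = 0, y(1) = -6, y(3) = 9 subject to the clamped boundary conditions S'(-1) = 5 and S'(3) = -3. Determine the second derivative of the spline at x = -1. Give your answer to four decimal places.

Let σ_i = S''(x_i). Step sizes h_i = 2, 2; slopes of the chords Δ_i = (y_(i+1) - y_i)/h_i = -3, 15/2.
  2·σ_0 + 8·σ_1 + 2·σ_2 = 6(Δ_1 - Δ_0) = 63
Clamped end conditions give two more equations: 2h_0·σ_0 + h_0·σ_1 = 6(Δ_0 - S'(-1)) = -48 and h_1·σ_1 + 2h_1·σ_2 = 6(S'(3) - Δ_1) = -63.
Solving the tridiagonal system: σ_0 = -175/8, σ_1 = 79/4, σ_2 = -205/8.

-21.8750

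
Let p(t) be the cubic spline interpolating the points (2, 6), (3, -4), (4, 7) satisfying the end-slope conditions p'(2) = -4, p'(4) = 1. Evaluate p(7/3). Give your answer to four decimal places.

Put σ_i = p'' at the i-th knot. Here h = (1, 1) and Δ = (-10, 11), so the interior equations h_(i-1)·σ_(i-1) + 2(h_(i-1)+h_i)·σ_i + h_i·σ_(i+1) = 6(Δ_i − Δ_(i-1)) read
  1·σ_0 + 4·σ_1 + 1·σ_2 = 6(Δ_1 - Δ_0) = 126
Clamped end conditions give two more equations: 2h_0·σ_0 + h_0·σ_1 = 6(Δ_0 - p'(2)) = -36 and h_1·σ_1 + 2h_1·σ_2 = 6(p'(4) - Δ_1) = -60.
Hence σ_0 = -47, σ_1 = 58, σ_2 = -59.
On [2, 3], p(t) = 6 - 4·(t - 2) - 47/2·(t - 2)² + 35/2·(t - 2)³.
With (t - 2) = 1/3: p(7/3) = 73/27.

2.7037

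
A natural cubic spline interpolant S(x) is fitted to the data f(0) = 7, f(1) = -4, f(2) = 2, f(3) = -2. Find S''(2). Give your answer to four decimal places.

-22.8000

With M_i denoting the second derivative at x_i, h_i = 1, 1, 1, and Δ_i = (y_(i+1) − y_i)/h_i = -11, 6, -4:
  1·M_0 + 4·M_1 + 1·M_2 = 6(Δ_1 - Δ_0) = 102
  1·M_1 + 4·M_2 + 1·M_3 = 6(Δ_2 - Δ_1) = -60
Natural end conditions: M_0 = M_3 = 0.
Solving the tridiagonal system: M_0 = 0, M_1 = 156/5, M_2 = -114/5, M_3 = 0.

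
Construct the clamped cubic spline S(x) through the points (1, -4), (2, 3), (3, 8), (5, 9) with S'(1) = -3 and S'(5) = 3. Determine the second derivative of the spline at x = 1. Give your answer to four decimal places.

35.3182

Let M_i = S''(x_i). Step sizes h_i = 1, 1, 2; slopes of the chords Δ_i = (y_(i+1) - y_i)/h_i = 7, 5, 1/2.
  1·M_0 + 4·M_1 + 1·M_2 = 6(Δ_1 - Δ_0) = -12
  1·M_1 + 6·M_2 + 2·M_3 = 6(Δ_2 - Δ_1) = -27
Clamped end conditions give two more equations: 2h_0·M_0 + h_0·M_1 = 6(Δ_0 - S'(1)) = 60 and h_2·M_2 + 2h_2·M_3 = 6(S'(5) - Δ_2) = 15.
Forward elimination and back-substitution give M_0 = 777/22, M_1 = -117/11, M_2 = -105/22, M_3 = 135/22.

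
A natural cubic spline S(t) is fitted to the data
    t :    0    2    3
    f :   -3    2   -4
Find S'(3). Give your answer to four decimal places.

-7.4167

Put M_i = S'' at the i-th knot. Here h = (2, 1) and Δ = (5/2, -6), so the interior equations h_(i-1)·M_(i-1) + 2(h_(i-1)+h_i)·M_i + h_i·M_(i+1) = 6(Δ_i − Δ_(i-1)) read
  2·M_0 + 6·M_1 + 1·M_2 = 6(Δ_1 - Δ_0) = -51
Natural end conditions: M_0 = M_2 = 0.
Solving the tridiagonal system: M_0 = 0, M_1 = -17/2, M_2 = 0.
On [2, 3], S'(t) = b_1 + 2c_1·(t - 2) + 3d_1·(t - 2)² with b_1 = Δ_1 - h_1(2M_1 + M_2)/6 = -19/6, c_1 = M_1/2 = -17/4, d_1 = (M_2 - M_1)/(6h_1) = 17/12. So S'(3) = -89/12.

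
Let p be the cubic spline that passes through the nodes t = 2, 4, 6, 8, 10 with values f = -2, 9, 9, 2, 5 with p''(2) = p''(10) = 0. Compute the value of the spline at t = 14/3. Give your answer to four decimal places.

With σ_i denoting the second derivative at x_i, h_i = 2, 2, 2, 2, and Δ_i = (y_(i+1) − y_i)/h_i = 11/2, 0, -7/2, 3/2:
  2·σ_0 + 8·σ_1 + 2·σ_2 = 6(Δ_1 - Δ_0) = -33
  2·σ_1 + 8·σ_2 + 2·σ_3 = 6(Δ_2 - Δ_1) = -21
  2·σ_2 + 8·σ_3 + 2·σ_4 = 6(Δ_3 - Δ_2) = 30
Natural end conditions: σ_0 = σ_4 = 0.
Forward elimination and back-substitution give σ_0 = 0, σ_1 = -381/112, σ_2 = -81/28, σ_3 = 501/112, σ_4 = 0.
On [4, 6], p(t) = 9 + 181/56·(t - 4) - 381/224·(t - 4)² + 19/448·(t - 4)³.
With (t - 4) = 2/3: p(14/3) = 7871/756.

10.4114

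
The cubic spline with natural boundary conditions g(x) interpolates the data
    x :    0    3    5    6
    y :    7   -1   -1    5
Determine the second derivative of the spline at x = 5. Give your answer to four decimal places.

5.8571

Put σ_i = g'' at the i-th knot. Here h = (3, 2, 1) and Δ = (-8/3, 0, 6), so the interior equations h_(i-1)·σ_(i-1) + 2(h_(i-1)+h_i)·σ_i + h_i·σ_(i+1) = 6(Δ_i − Δ_(i-1)) read
  3·σ_0 + 10·σ_1 + 2·σ_2 = 6(Δ_1 - Δ_0) = 16
  2·σ_1 + 6·σ_2 + 1·σ_3 = 6(Δ_2 - Δ_1) = 36
Natural end conditions: σ_0 = σ_3 = 0.
Solving: σ_0 = 0, σ_1 = 3/7, σ_2 = 41/7, σ_3 = 0.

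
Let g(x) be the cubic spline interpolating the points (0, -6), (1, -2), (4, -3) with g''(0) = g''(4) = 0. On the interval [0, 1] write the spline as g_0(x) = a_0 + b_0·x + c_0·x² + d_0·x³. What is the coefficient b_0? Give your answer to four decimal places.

Put M_i = g'' at the i-th knot. Here h = (1, 3) and Δ = (4, -1/3), so the interior equations h_(i-1)·M_(i-1) + 2(h_(i-1)+h_i)·M_i + h_i·M_(i+1) = 6(Δ_i − Δ_(i-1)) read
  1·M_0 + 8·M_1 + 3·M_2 = 6(Δ_1 - Δ_0) = -26
Natural end conditions: M_0 = M_2 = 0.
Hence M_0 = 0, M_1 = -13/4, M_2 = 0.
On [0, 1], with g_0(x) = a_0 + b_0·x + c_0·x² + d_0·x³: c_0 = M_0/2 = 0, d_0 = (M_1 - M_0)/(6h_0) = -13/24, b_0 = Δ_0 - h_0(2M_0 + M_1)/6 = 109/24.

4.5417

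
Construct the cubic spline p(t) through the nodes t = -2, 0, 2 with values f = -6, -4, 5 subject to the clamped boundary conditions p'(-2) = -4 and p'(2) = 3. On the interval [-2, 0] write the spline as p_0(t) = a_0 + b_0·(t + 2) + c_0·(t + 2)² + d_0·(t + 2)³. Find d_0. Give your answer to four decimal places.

Let m_i = p''(x_i). Step sizes h_i = 2, 2; slopes of the chords Δ_i = (y_(i+1) - y_i)/h_i = 1, 9/2.
  2·m_0 + 8·m_1 + 2·m_2 = 6(Δ_1 - Δ_0) = 21
Clamped end conditions give two more equations: 2h_0·m_0 + h_0·m_1 = 6(Δ_0 - p'(-2)) = 30 and h_1·m_1 + 2h_1·m_2 = 6(p'(2) - Δ_1) = -9.
Solving: m_0 = 53/8, m_1 = 7/4, m_2 = -25/8.
On [-2, 0], with p_0(t) = a_0 + b_0·(t + 2) + c_0·(t + 2)² + d_0·(t + 2)³: c_0 = m_0/2 = 53/16, d_0 = (m_1 - m_0)/(6h_0) = -13/32, b_0 = Δ_0 - h_0(2m_0 + m_1)/6 = -4.

-0.4063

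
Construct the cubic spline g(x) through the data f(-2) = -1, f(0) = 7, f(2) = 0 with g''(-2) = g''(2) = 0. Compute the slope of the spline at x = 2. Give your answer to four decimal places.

Let M_i = g''(x_i). Step sizes h_i = 2, 2; slopes of the chords Δ_i = (y_(i+1) - y_i)/h_i = 4, -7/2.
  2·M_0 + 8·M_1 + 2·M_2 = 6(Δ_1 - Δ_0) = -45
Natural end conditions: M_0 = M_2 = 0.
Solving the tridiagonal system: M_0 = 0, M_1 = -45/8, M_2 = 0.
On [0, 2], g'(x) = b_1 + 2c_1·x + 3d_1·x² with b_1 = Δ_1 - h_1(2M_1 + M_2)/6 = 1/4, c_1 = M_1/2 = -45/16, d_1 = (M_2 - M_1)/(6h_1) = 15/32. So g'(2) = -43/8.

-5.3750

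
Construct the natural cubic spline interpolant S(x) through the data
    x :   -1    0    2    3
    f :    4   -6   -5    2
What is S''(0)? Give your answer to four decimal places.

With m_i denoting the second derivative at x_i, h_i = 1, 2, 1, and Δ_i = (y_(i+1) − y_i)/h_i = -10, 1/2, 7:
  1·m_0 + 6·m_1 + 2·m_2 = 6(Δ_1 - Δ_0) = 63
  2·m_1 + 6·m_2 + 1·m_3 = 6(Δ_2 - Δ_1) = 39
Natural end conditions: m_0 = m_3 = 0.
Forward elimination and back-substitution give m_0 = 0, m_1 = 75/8, m_2 = 27/8, m_3 = 0.

9.3750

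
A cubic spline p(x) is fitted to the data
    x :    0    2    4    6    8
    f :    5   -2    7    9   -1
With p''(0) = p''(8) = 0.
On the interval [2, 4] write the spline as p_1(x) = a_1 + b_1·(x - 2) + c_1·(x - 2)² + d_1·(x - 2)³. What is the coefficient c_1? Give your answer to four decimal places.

Write M_i for p''(x_i). With h_i = 2, 2, 2, 2 and divided differences Δ_i = -7/2, 9/2, 1, -5, the continuity of p' gives the tridiagonal system
  2·M_0 + 8·M_1 + 2·M_2 = 6(Δ_1 - Δ_0) = 48
  2·M_1 + 8·M_2 + 2·M_3 = 6(Δ_2 - Δ_1) = -21
  2·M_2 + 8·M_3 + 2·M_4 = 6(Δ_3 - Δ_2) = -36
Natural end conditions: M_0 = M_4 = 0.
Solving: M_0 = 0, M_1 = 48/7, M_2 = -24/7, M_3 = -51/14, M_4 = 0.
On [2, 4], with p_1(x) = a_1 + b_1·(x - 2) + c_1·(x - 2)² + d_1·(x - 2)³: c_1 = M_1/2 = 24/7, d_1 = (M_2 - M_1)/(6h_1) = -6/7, b_1 = Δ_1 - h_1(2M_1 + M_2)/6 = 15/14.

3.4286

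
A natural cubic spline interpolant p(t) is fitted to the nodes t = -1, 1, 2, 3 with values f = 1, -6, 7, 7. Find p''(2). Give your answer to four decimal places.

Put M_i = p'' at the i-th knot. Here h = (2, 1, 1) and Δ = (-7/2, 13, 0), so the interior equations h_(i-1)·M_(i-1) + 2(h_(i-1)+h_i)·M_i + h_i·M_(i+1) = 6(Δ_i − Δ_(i-1)) read
  2·M_0 + 6·M_1 + 1·M_2 = 6(Δ_1 - Δ_0) = 99
  1·M_1 + 4·M_2 + 1·M_3 = 6(Δ_2 - Δ_1) = -78
Natural end conditions: M_0 = M_3 = 0.
Hence M_0 = 0, M_1 = 474/23, M_2 = -567/23, M_3 = 0.

-24.6522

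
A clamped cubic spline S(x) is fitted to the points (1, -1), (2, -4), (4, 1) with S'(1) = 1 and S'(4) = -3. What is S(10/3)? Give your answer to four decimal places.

0.3580

Let m_i = S''(x_i). Step sizes h_i = 1, 2; slopes of the chords Δ_i = (y_(i+1) - y_i)/h_i = -3, 5/2.
  1·m_0 + 6·m_1 + 2·m_2 = 6(Δ_1 - Δ_0) = 33
Clamped end conditions give two more equations: 2h_0·m_0 + h_0·m_1 = 6(Δ_0 - S'(1)) = -24 and h_1·m_1 + 2h_1·m_2 = 6(S'(4) - Δ_1) = -33.
Hence m_0 = -113/6, m_1 = 41/3, m_2 = -181/12.
On [2, 4], S(x) = -4 - 19/12·(x - 2) + 41/6·(x - 2)² - 115/48·(x - 2)³.
With (x - 2) = 4/3: S(10/3) = 29/81.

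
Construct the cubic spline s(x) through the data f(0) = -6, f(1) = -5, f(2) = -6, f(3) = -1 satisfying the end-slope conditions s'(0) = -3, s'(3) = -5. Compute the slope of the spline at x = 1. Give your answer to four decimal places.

-0.3333

With M_i denoting the second derivative at x_i, h_i = 1, 1, 1, and Δ_i = (y_(i+1) − y_i)/h_i = 1, -1, 5:
  1·M_0 + 4·M_1 + 1·M_2 = 6(Δ_1 - Δ_0) = -12
  1·M_1 + 4·M_2 + 1·M_3 = 6(Δ_2 - Δ_1) = 36
Clamped end conditions give two more equations: 2h_0·M_0 + h_0·M_1 = 6(Δ_0 - s'(0)) = 24 and h_2·M_2 + 2h_2·M_3 = 6(s'(3) - Δ_2) = -60.
Forward elimination and back-substitution give M_0 = 56/3, M_1 = -40/3, M_2 = 68/3, M_3 = -124/3.
On [1, 2], s'(x) = b_1 + 2c_1·(x - 1) + 3d_1·(x - 1)² with b_1 = Δ_1 - h_1(2M_1 + M_2)/6 = -1/3, c_1 = M_1/2 = -20/3, d_1 = (M_2 - M_1)/(6h_1) = 6. So s'(1) = -1/3.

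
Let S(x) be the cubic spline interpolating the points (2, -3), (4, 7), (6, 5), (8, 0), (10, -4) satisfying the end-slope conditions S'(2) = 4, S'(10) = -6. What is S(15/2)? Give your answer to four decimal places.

0.8105

Write m_i for S''(x_i). With h_i = 2, 2, 2, 2 and divided differences Δ_i = 5, -1, -5/2, -2, the continuity of S' gives the tridiagonal system
  2·m_0 + 8·m_1 + 2·m_2 = 6(Δ_1 - Δ_0) = -36
  2·m_1 + 8·m_2 + 2·m_3 = 6(Δ_2 - Δ_1) = -9
  2·m_2 + 8·m_3 + 2·m_4 = 6(Δ_3 - Δ_2) = 3
Clamped end conditions give two more equations: 2h_0·m_0 + h_0·m_1 = 6(Δ_0 - S'(2)) = 6 and h_3·m_3 + 2h_3·m_4 = 6(S'(10) - Δ_3) = -24.
Hence m_0 = 475/112, m_1 = -307/56, m_2 = -5/16, m_3 = 125/56, m_4 = -797/112.
On [6, 8], S(x) = 5 - 85/28·(x - 6) - 5/32·(x - 6)² + 95/448·(x - 6)³.
With (x - 6) = 3/2: S(15/2) = 415/512.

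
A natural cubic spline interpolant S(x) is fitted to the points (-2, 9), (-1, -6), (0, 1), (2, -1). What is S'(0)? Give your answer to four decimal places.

With σ_i denoting the second derivative at x_i, h_i = 1, 1, 2, and Δ_i = (y_(i+1) − y_i)/h_i = -15, 7, -1:
  1·σ_0 + 4·σ_1 + 1·σ_2 = 6(Δ_1 - Δ_0) = 132
  1·σ_1 + 6·σ_2 + 2·σ_3 = 6(Δ_2 - Δ_1) = -48
Natural end conditions: σ_0 = σ_3 = 0.
Solving the tridiagonal system: σ_0 = 0, σ_1 = 840/23, σ_2 = -324/23, σ_3 = 0.
On [0, 2], S'(x) = b_2 + 2c_2·x + 3d_2·x² with b_2 = Δ_2 - h_2(2σ_2 + σ_3)/6 = 193/23, c_2 = σ_2/2 = -162/23, d_2 = (σ_3 - σ_2)/(6h_2) = 27/23. So S'(0) = 193/23.

8.3913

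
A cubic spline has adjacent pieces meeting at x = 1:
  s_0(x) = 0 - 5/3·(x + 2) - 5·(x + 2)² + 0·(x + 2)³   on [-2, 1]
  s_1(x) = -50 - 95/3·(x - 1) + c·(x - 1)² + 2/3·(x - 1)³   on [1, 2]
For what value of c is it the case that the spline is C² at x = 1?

s_0''(x) = -10 + 0·(x + 2), so s_0''(1) = -10. On the right, s_1''(1) = 2c, so c = -5.

-5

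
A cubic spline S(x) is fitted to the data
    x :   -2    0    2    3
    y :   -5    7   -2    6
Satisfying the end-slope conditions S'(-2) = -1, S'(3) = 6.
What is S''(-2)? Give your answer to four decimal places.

Let M_i = S''(x_i). Step sizes h_i = 2, 2, 1; slopes of the chords Δ_i = (y_(i+1) - y_i)/h_i = 6, -9/2, 8.
  2·M_0 + 8·M_1 + 2·M_2 = 6(Δ_1 - Δ_0) = -63
  2·M_1 + 6·M_2 + 1·M_3 = 6(Δ_2 - Δ_1) = 75
Clamped end conditions give two more equations: 2h_0·M_0 + h_0·M_1 = 6(Δ_0 - S'(-2)) = 42 and h_2·M_2 + 2h_2·M_3 = 6(S'(3) - Δ_2) = -12.
Solving the tridiagonal system: M_0 = 899/46, M_1 = -416/23, M_2 = 490/23, M_3 = -383/23.

19.5435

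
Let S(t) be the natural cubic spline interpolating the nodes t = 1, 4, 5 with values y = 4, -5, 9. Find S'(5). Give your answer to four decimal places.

16.1250

With σ_i denoting the second derivative at x_i, h_i = 3, 1, and Δ_i = (y_(i+1) − y_i)/h_i = -3, 14:
  3·σ_0 + 8·σ_1 + 1·σ_2 = 6(Δ_1 - Δ_0) = 102
Natural end conditions: σ_0 = σ_2 = 0.
Solving: σ_0 = 0, σ_1 = 51/4, σ_2 = 0.
On [4, 5], S'(t) = b_1 + 2c_1·(t - 4) + 3d_1·(t - 4)² with b_1 = Δ_1 - h_1(2σ_1 + σ_2)/6 = 39/4, c_1 = σ_1/2 = 51/8, d_1 = (σ_2 - σ_1)/(6h_1) = -17/8. So S'(5) = 129/8.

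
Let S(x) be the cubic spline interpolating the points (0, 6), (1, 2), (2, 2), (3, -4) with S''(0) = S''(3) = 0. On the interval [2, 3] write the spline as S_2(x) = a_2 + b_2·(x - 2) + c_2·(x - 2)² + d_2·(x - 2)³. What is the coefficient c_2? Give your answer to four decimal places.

-5.6000

With m_i denoting the second derivative at x_i, h_i = 1, 1, 1, and Δ_i = (y_(i+1) − y_i)/h_i = -4, 0, -6:
  1·m_0 + 4·m_1 + 1·m_2 = 6(Δ_1 - Δ_0) = 24
  1·m_1 + 4·m_2 + 1·m_3 = 6(Δ_2 - Δ_1) = -36
Natural end conditions: m_0 = m_3 = 0.
Hence m_0 = 0, m_1 = 44/5, m_2 = -56/5, m_3 = 0.
On [2, 3], with S_2(x) = a_2 + b_2·(x - 2) + c_2·(x - 2)² + d_2·(x - 2)³: c_2 = m_2/2 = -28/5, d_2 = (m_3 - m_2)/(6h_2) = 28/15, b_2 = Δ_2 - h_2(2m_2 + m_3)/6 = -34/15.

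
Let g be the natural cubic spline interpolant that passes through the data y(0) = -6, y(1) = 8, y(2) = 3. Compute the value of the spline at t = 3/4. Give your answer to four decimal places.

Let M_i = g''(x_i). Step sizes h_i = 1, 1; slopes of the chords Δ_i = (y_(i+1) - y_i)/h_i = 14, -5.
  1·M_0 + 4·M_1 + 1·M_2 = 6(Δ_1 - Δ_0) = -114
Natural end conditions: M_0 = M_2 = 0.
Hence M_0 = 0, M_1 = -57/2, M_2 = 0.
On [0, 1], g(t) = -6 + 75/4·t + 0·t² - 19/4·t³.
With t = 3/4: g(3/4) = 1551/256.

6.0586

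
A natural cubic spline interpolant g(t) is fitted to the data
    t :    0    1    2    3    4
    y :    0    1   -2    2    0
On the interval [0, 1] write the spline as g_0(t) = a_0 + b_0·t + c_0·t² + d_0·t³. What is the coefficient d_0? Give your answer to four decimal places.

-1.6786

Let σ_i = g''(x_i). Step sizes h_i = 1, 1, 1, 1; slopes of the chords Δ_i = (y_(i+1) - y_i)/h_i = 1, -3, 4, -2.
  1·σ_0 + 4·σ_1 + 1·σ_2 = 6(Δ_1 - Δ_0) = -24
  1·σ_1 + 4·σ_2 + 1·σ_3 = 6(Δ_2 - Δ_1) = 42
  1·σ_2 + 4·σ_3 + 1·σ_4 = 6(Δ_3 - Δ_2) = -36
Natural end conditions: σ_0 = σ_4 = 0.
Hence σ_0 = 0, σ_1 = -141/14, σ_2 = 114/7, σ_3 = -183/14, σ_4 = 0.
On [0, 1], with g_0(t) = a_0 + b_0·t + c_0·t² + d_0·t³: c_0 = σ_0/2 = 0, d_0 = (σ_1 - σ_0)/(6h_0) = -47/28, b_0 = Δ_0 - h_0(2σ_0 + σ_1)/6 = 75/28.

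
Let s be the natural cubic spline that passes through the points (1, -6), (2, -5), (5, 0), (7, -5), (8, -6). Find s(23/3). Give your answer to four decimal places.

Write M_i for s''(x_i). With h_i = 1, 3, 2, 1 and divided differences Δ_i = 1, 5/3, -5/2, -1, the continuity of s' gives the tridiagonal system
  1·M_0 + 8·M_1 + 3·M_2 = 6(Δ_1 - Δ_0) = 4
  3·M_1 + 10·M_2 + 2·M_3 = 6(Δ_2 - Δ_1) = -25
  2·M_2 + 6·M_3 + 1·M_4 = 6(Δ_3 - Δ_2) = 9
Natural end conditions: M_0 = M_4 = 0.
Hence M_0 = 0, M_1 = 364/197, M_2 = -708/197, M_3 = 1063/394, M_4 = 0.
On [7, 8], s(x) = -5 - 2245/1182·(x - 7) + 1063/788·(x - 7)² - 1063/2364·(x - 7)³.
With (x - 7) = 2/3: s(23/3) = -92549/15957.

-5.7999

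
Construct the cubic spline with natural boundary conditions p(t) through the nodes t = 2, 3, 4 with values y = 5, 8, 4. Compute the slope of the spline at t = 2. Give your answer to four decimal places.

4.7500

Put M_i = p'' at the i-th knot. Here h = (1, 1) and Δ = (3, -4), so the interior equations h_(i-1)·M_(i-1) + 2(h_(i-1)+h_i)·M_i + h_i·M_(i+1) = 6(Δ_i − Δ_(i-1)) read
  1·M_0 + 4·M_1 + 1·M_2 = 6(Δ_1 - Δ_0) = -42
Natural end conditions: M_0 = M_2 = 0.
Forward elimination and back-substitution give M_0 = 0, M_1 = -21/2, M_2 = 0.
On [2, 3], p'(t) = b_0 + 2c_0·(t - 2) + 3d_0·(t - 2)² with b_0 = Δ_0 - h_0(2M_0 + M_1)/6 = 19/4, c_0 = M_0/2 = 0, d_0 = (M_1 - M_0)/(6h_0) = -7/4. So p'(2) = 19/4.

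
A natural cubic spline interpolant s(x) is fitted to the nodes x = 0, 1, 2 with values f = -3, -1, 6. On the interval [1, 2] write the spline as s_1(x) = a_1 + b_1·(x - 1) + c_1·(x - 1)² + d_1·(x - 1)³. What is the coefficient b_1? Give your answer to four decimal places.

4.5000

Let m_i = s''(x_i). Step sizes h_i = 1, 1; slopes of the chords Δ_i = (y_(i+1) - y_i)/h_i = 2, 7.
  1·m_0 + 4·m_1 + 1·m_2 = 6(Δ_1 - Δ_0) = 30
Natural end conditions: m_0 = m_2 = 0.
Solving: m_0 = 0, m_1 = 15/2, m_2 = 0.
On [1, 2], with s_1(x) = a_1 + b_1·(x - 1) + c_1·(x - 1)² + d_1·(x - 1)³: c_1 = m_1/2 = 15/4, d_1 = (m_2 - m_1)/(6h_1) = -5/4, b_1 = Δ_1 - h_1(2m_1 + m_2)/6 = 9/2.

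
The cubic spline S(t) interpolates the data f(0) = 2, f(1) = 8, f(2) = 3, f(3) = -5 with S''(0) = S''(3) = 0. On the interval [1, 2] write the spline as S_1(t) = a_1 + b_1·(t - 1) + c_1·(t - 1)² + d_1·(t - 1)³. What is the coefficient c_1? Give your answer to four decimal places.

Put M_i = S'' at the i-th knot. Here h = (1, 1, 1) and Δ = (6, -5, -8), so the interior equations h_(i-1)·M_(i-1) + 2(h_(i-1)+h_i)·M_i + h_i·M_(i+1) = 6(Δ_i − Δ_(i-1)) read
  1·M_0 + 4·M_1 + 1·M_2 = 6(Δ_1 - Δ_0) = -66
  1·M_1 + 4·M_2 + 1·M_3 = 6(Δ_2 - Δ_1) = -18
Natural end conditions: M_0 = M_3 = 0.
Forward elimination and back-substitution give M_0 = 0, M_1 = -82/5, M_2 = -2/5, M_3 = 0.
On [1, 2], with S_1(t) = a_1 + b_1·(t - 1) + c_1·(t - 1)² + d_1·(t - 1)³: c_1 = M_1/2 = -41/5, d_1 = (M_2 - M_1)/(6h_1) = 8/3, b_1 = Δ_1 - h_1(2M_1 + M_2)/6 = 8/15.

-8.2000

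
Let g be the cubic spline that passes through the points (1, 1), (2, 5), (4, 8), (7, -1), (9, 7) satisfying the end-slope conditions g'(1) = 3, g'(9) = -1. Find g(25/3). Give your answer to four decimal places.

5.5983

With M_i denoting the second derivative at x_i, h_i = 1, 2, 3, 2, and Δ_i = (y_(i+1) − y_i)/h_i = 4, 3/2, -3, 4:
  1·M_0 + 6·M_1 + 2·M_2 = 6(Δ_1 - Δ_0) = -15
  2·M_1 + 10·M_2 + 3·M_3 = 6(Δ_2 - Δ_1) = -27
  3·M_2 + 10·M_3 + 2·M_4 = 6(Δ_3 - Δ_2) = 42
Clamped end conditions give two more equations: 2h_0·M_0 + h_0·M_1 = 6(Δ_0 - g'(1)) = 6 and h_3·M_3 + 2h_3·M_4 = 6(g'(9) - Δ_3) = -30.
Forward elimination and back-substitution give M_0 = 49/13, M_1 = -20/13, M_2 = -62/13, M_3 = 103/13, M_4 = -149/13.
On [7, 9], g(x) = -1 + 33/13·(x - 7) + 103/26·(x - 7)² - 21/13·(x - 7)³.
With (x - 7) = 4/3: g(25/3) = 655/117.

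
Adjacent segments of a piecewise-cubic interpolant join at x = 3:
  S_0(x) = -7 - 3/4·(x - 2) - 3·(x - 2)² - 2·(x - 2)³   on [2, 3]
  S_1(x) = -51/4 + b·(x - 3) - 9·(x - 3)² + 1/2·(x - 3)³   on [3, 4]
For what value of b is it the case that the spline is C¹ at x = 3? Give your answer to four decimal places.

S_0'(x) = -3/4 - 6·(x - 2) - 6·(x - 2)², so S_0'(3) = -51/4. On the right, S_1'(3) = b, so b = -51/4.

-12.7500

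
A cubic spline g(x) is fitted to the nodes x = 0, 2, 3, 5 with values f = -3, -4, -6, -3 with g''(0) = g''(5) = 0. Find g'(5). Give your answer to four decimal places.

Put σ_i = g'' at the i-th knot. Here h = (2, 1, 2) and Δ = (-1/2, -2, 3/2), so the interior equations h_(i-1)·σ_(i-1) + 2(h_(i-1)+h_i)·σ_i + h_i·σ_(i+1) = 6(Δ_i − Δ_(i-1)) read
  2·σ_0 + 6·σ_1 + 1·σ_2 = 6(Δ_1 - Δ_0) = -9
  1·σ_1 + 6·σ_2 + 2·σ_3 = 6(Δ_2 - Δ_1) = 21
Natural end conditions: σ_0 = σ_3 = 0.
Solving: σ_0 = 0, σ_1 = -15/7, σ_2 = 27/7, σ_3 = 0.
On [3, 5], g'(x) = b_2 + 2c_2·(x - 3) + 3d_2·(x - 3)² with b_2 = Δ_2 - h_2(2σ_2 + σ_3)/6 = -15/14, c_2 = σ_2/2 = 27/14, d_2 = (σ_3 - σ_2)/(6h_2) = -9/28. So g'(5) = 39/14.

2.7857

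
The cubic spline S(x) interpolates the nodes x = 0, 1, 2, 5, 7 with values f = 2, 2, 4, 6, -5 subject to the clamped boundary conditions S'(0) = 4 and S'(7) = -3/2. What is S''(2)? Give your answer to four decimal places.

With M_i denoting the second derivative at x_i, h_i = 1, 1, 3, 2, and Δ_i = (y_(i+1) − y_i)/h_i = 0, 2, 2/3, -11/2:
  1·M_0 + 4·M_1 + 1·M_2 = 6(Δ_1 - Δ_0) = 12
  1·M_1 + 8·M_2 + 3·M_3 = 6(Δ_2 - Δ_1) = -8
  3·M_2 + 10·M_3 + 2·M_4 = 6(Δ_3 - Δ_2) = -37
Clamped end conditions give two more equations: 2h_0·M_0 + h_0·M_1 = 6(Δ_0 - S'(0)) = -24 and h_3·M_3 + 2h_3·M_4 = 6(S'(7) - Δ_3) = 24.
Solving: M_0 = -2171/141, M_1 = 958/141, M_2 = 31/141, M_3 = -778/141, M_4 = 1235/141.

0.2199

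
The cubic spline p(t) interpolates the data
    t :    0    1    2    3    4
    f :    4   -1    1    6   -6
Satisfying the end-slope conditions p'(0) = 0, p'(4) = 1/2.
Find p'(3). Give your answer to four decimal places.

Write M_i for p''(x_i). With h_i = 1, 1, 1, 1 and divided differences Δ_i = -5, 2, 5, -12, the continuity of p' gives the tridiagonal system
  1·M_0 + 4·M_1 + 1·M_2 = 6(Δ_1 - Δ_0) = 42
  1·M_1 + 4·M_2 + 1·M_3 = 6(Δ_2 - Δ_1) = 18
  1·M_2 + 4·M_3 + 1·M_4 = 6(Δ_3 - Δ_2) = -102
Clamped end conditions give two more equations: 2h_0·M_0 + h_0·M_1 = 6(Δ_0 - p'(0)) = -30 and h_3·M_3 + 2h_3·M_4 = 6(p'(4) - Δ_3) = 75.
Solving: M_0 = -1199/56, M_1 = 359/28, M_2 = 97/8, M_3 = -1213/28, M_4 = 3313/56.
On [3, 4], p'(t) = b_3 + 2c_3·(t - 3) + 3d_3·(t - 3)² with b_3 = Δ_3 - h_3(2M_3 + M_4)/6 = -831/112, c_3 = M_3/2 = -1213/56, d_3 = (M_4 - M_3)/(6h_3) = 1913/112. So p'(3) = -831/112.

-7.4196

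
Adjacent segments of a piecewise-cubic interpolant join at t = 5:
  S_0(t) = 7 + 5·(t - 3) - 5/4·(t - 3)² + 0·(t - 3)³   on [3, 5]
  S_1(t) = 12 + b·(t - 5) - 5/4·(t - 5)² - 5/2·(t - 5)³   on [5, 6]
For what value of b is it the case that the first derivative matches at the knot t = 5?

0

S_0'(t) = 5 - 5/2·(t - 3) + 0·(t - 3)², so S_0'(5) = 0. On the right, S_1'(5) = b, so b = 0.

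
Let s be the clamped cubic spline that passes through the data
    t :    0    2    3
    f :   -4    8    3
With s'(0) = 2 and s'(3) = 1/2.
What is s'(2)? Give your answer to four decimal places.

-2.5000

Let m_i = s''(x_i). Step sizes h_i = 2, 1; slopes of the chords Δ_i = (y_(i+1) - y_i)/h_i = 6, -5.
  2·m_0 + 6·m_1 + 1·m_2 = 6(Δ_1 - Δ_0) = -66
Clamped end conditions give two more equations: 2h_0·m_0 + h_0·m_1 = 6(Δ_0 - s'(0)) = 24 and h_1·m_1 + 2h_1·m_2 = 6(s'(3) - Δ_1) = 33.
Solving: m_0 = 33/2, m_1 = -21, m_2 = 27.
On [2, 3], s'(t) = b_1 + 2c_1·(t - 2) + 3d_1·(t - 2)² with b_1 = Δ_1 - h_1(2m_1 + m_2)/6 = -5/2, c_1 = m_1/2 = -21/2, d_1 = (m_2 - m_1)/(6h_1) = 8. So s'(2) = -5/2.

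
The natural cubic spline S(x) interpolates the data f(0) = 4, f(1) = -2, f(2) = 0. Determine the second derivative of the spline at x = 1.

Let M_i = S''(x_i). Step sizes h_i = 1, 1; slopes of the chords Δ_i = (y_(i+1) - y_i)/h_i = -6, 2.
  1·M_0 + 4·M_1 + 1·M_2 = 6(Δ_1 - Δ_0) = 48
Natural end conditions: M_0 = M_2 = 0.
Solving: M_0 = 0, M_1 = 12, M_2 = 0.

12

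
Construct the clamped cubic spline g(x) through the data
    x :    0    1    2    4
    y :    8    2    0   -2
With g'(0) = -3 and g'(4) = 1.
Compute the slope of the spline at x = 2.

-1

Write m_i for g''(x_i). With h_i = 1, 1, 2 and divided differences Δ_i = -6, -2, -1, the continuity of g' gives the tridiagonal system
  1·m_0 + 4·m_1 + 1·m_2 = 6(Δ_1 - Δ_0) = 24
  1·m_1 + 6·m_2 + 2·m_3 = 6(Δ_2 - Δ_1) = 6
Clamped end conditions give two more equations: 2h_0·m_0 + h_0·m_1 = 6(Δ_0 - g'(0)) = -18 and h_2·m_2 + 2h_2·m_3 = 6(g'(4) - Δ_2) = 12.
Forward elimination and back-substitution give m_0 = -14, m_1 = 10, m_2 = -2, m_3 = 4.
On [2, 4], g'(x) = b_2 + 2c_2·(x - 2) + 3d_2·(x - 2)² with b_2 = Δ_2 - h_2(2m_2 + m_3)/6 = -1, c_2 = m_2/2 = -1, d_2 = (m_3 - m_2)/(6h_2) = 1/2. So g'(2) = -1.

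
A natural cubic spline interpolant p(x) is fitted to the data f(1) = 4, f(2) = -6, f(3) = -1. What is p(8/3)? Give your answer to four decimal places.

With M_i denoting the second derivative at x_i, h_i = 1, 1, and Δ_i = (y_(i+1) − y_i)/h_i = -10, 5:
  1·M_0 + 4·M_1 + 1·M_2 = 6(Δ_1 - Δ_0) = 90
Natural end conditions: M_0 = M_2 = 0.
Solving the tridiagonal system: M_0 = 0, M_1 = 45/2, M_2 = 0.
On [2, 3], p(x) = -6 - 5/2·(x - 2) + 45/4·(x - 2)² - 15/4·(x - 2)³.
With (x - 2) = 2/3: p(8/3) = -34/9.

-3.7778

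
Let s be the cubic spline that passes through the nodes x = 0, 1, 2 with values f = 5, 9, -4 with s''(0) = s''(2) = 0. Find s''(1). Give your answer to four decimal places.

-25.5000

Let σ_i = s''(x_i). Step sizes h_i = 1, 1; slopes of the chords Δ_i = (y_(i+1) - y_i)/h_i = 4, -13.
  1·σ_0 + 4·σ_1 + 1·σ_2 = 6(Δ_1 - Δ_0) = -102
Natural end conditions: σ_0 = σ_2 = 0.
Hence σ_0 = 0, σ_1 = -51/2, σ_2 = 0.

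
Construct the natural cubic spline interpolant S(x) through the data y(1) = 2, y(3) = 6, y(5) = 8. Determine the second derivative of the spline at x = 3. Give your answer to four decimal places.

Put m_i = S'' at the i-th knot. Here h = (2, 2) and Δ = (2, 1), so the interior equations h_(i-1)·m_(i-1) + 2(h_(i-1)+h_i)·m_i + h_i·m_(i+1) = 6(Δ_i − Δ_(i-1)) read
  2·m_0 + 8·m_1 + 2·m_2 = 6(Δ_1 - Δ_0) = -6
Natural end conditions: m_0 = m_2 = 0.
Solving the tridiagonal system: m_0 = 0, m_1 = -3/4, m_2 = 0.

-0.7500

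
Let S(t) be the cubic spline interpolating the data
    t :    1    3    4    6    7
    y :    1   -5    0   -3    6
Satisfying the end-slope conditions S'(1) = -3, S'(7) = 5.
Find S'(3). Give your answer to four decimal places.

3.2957

With m_i denoting the second derivative at x_i, h_i = 2, 1, 2, 1, and Δ_i = (y_(i+1) − y_i)/h_i = -3, 5, -3/2, 9:
  2·m_0 + 6·m_1 + 1·m_2 = 6(Δ_1 - Δ_0) = 48
  1·m_1 + 6·m_2 + 2·m_3 = 6(Δ_2 - Δ_1) = -39
  2·m_2 + 6·m_3 + 1·m_4 = 6(Δ_3 - Δ_2) = 63
Clamped end conditions give two more equations: 2h_0·m_0 + h_0·m_1 = 6(Δ_0 - S'(1)) = 0 and h_3·m_3 + 2h_3·m_4 = 6(S'(7) - Δ_3) = -24.
Solving the tridiagonal system: m_0 = -1171/186, m_1 = 1171/93, m_2 = -1391/93, m_3 = 1774/93, m_4 = -2003/93.
On [3, 4], S'(t) = b_1 + 2c_1·(t - 3) + 3d_1·(t - 3)² with b_1 = Δ_1 - h_1(2m_1 + m_2)/6 = 613/186, c_1 = m_1/2 = 1171/186, d_1 = (m_2 - m_1)/(6h_1) = -427/93. So S'(3) = 613/186.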